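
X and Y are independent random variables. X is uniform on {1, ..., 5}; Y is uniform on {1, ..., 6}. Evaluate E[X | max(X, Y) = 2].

P(max(X, Y) = 2) = 1/10.
Summing X·P(x,y) over outcomes with max(X, Y) = 2 gives 1/6.
E[X | max(X, Y) = 2] = (1/6) / (1/10) = 5/3.

5/3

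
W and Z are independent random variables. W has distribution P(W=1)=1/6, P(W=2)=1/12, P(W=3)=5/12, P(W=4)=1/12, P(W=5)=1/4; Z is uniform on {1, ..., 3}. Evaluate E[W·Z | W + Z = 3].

2

P(W + Z = 3) = 1/12.
Summing WZ·P(x,y) over outcomes with W + Z = 3 gives 1/6.
E[W·Z | W + Z = 3] = (1/6) / (1/12) = 2.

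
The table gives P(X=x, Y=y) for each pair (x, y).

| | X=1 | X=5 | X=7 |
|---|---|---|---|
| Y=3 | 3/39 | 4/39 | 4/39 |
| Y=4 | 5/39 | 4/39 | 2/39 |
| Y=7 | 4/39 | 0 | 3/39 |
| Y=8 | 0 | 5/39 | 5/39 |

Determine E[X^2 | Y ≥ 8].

P(Y ≥ 8) = 10/39.
Σ X^2·P over the event = 25·(5/39) + 49·(5/39) = 370/39.
E[X^2 | Y ≥ 8] = (370/39) / (10/39) = 37.

37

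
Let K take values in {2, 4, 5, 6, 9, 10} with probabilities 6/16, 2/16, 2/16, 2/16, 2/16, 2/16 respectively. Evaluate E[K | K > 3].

P(K > 3) = 5/8.
Σ over the event: 4·1/8 + 5·1/8 + 6·1/8 + 9·1/8 + 10·1/8 = 17/4.
E[K | K > 3] = (17/4) / (5/8) = 34/5.

34/5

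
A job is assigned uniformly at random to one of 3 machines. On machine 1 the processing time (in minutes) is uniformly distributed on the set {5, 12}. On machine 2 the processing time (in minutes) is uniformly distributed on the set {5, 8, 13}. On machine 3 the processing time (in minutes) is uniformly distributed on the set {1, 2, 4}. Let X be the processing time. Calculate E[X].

E[X | machine 1] = (5+12)/2 = 17/2.
E[X | machine 2] = (5+8+13)/3 = 26/3.
E[X | machine 3] = (1+2+4)/3 = 7/3.
By the law of total expectation,
E[X] = (1/3)·(17/2) + (1/3)·(26/3) + (1/3)·(7/3) = 13/2.

13/2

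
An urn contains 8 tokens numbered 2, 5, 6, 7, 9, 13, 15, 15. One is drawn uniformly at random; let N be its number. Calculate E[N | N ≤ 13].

7

P(N ≤ 13) = 3/4.
Σ over the event: 2·1/8 + 5·1/8 + 6·1/8 + 7·1/8 + 9·1/8 + 13·1/8 = 21/4.
E[N | N ≤ 13] = (21/4) / (3/4) = 7.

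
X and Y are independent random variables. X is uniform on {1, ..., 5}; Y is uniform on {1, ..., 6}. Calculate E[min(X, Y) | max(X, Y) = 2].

4/3

P(max(X, Y) = 2) = 1/10.
Summing min(X,Y)·P(x,y) over outcomes with max(X, Y) = 2 gives 2/15.
E[min(X, Y) | max(X, Y) = 2] = (2/15) / (1/10) = 4/3.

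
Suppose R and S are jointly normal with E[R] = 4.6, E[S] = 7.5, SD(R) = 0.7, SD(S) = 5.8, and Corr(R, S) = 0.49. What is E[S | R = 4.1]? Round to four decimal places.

The regression of S on R has slope ρ·σ_S/σ_R and passes through (μ_R, μ_S).
E[S | R=4.1] = 7.5 + (0.49)·(5.8/0.7)·(4.1 − (4.6)) = 7.5 + (4.06)·(-0.5) = 5.4700.

5.4700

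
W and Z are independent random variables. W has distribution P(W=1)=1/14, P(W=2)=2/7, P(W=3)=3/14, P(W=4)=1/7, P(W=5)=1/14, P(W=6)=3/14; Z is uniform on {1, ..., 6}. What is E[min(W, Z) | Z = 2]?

P(Z = 2) = 1/6.
Summing min(W,Z)·P(x,y) over outcomes with Z = 2 gives 9/28.
E[min(W, Z) | Z = 2] = (9/28) / (1/6) = 27/14.

27/14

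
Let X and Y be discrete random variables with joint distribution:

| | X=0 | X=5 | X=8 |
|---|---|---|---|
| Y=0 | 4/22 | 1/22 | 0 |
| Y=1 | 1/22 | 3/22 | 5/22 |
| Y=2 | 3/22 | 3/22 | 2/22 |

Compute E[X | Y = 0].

P(Y = 0) = 5/22.
Σ X·P over the event = 0·(4/22) + 5·(1/22) = 5/22.
E[X | Y = 0] = (5/22) / (5/22) = 1.

1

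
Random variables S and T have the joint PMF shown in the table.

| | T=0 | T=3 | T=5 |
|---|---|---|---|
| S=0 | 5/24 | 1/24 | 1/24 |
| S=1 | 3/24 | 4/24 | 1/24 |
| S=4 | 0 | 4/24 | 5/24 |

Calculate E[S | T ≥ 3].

41/16

P(T ≥ 3) = 2/3.
Σ S·P over the event = 0·(1/24) + 0·(1/24) + 1·(4/24) + 1·(1/24) + 4·(4/24) + 4·(5/24) = 41/24.
E[S | T ≥ 3] = (41/24) / (2/3) = 41/16.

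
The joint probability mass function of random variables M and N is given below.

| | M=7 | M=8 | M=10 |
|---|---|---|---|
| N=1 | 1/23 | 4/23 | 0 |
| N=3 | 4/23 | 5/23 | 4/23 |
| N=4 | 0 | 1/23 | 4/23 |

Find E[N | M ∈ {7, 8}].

P(M ∈ {7, 8}) = 15/23.
Σ N·P over the event = 1·(1/23) + 3·(4/23) + 1·(4/23) + 3·(5/23) + 4·(1/23) = 36/23.
E[N | M ∈ {7, 8}] = (36/23) / (15/23) = 12/5.

12/5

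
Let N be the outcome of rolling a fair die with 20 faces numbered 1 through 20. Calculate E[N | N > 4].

25/2

P(N > 4) = 4/5.
E[N | N > 4] = (10) / (4/5) = 25/2.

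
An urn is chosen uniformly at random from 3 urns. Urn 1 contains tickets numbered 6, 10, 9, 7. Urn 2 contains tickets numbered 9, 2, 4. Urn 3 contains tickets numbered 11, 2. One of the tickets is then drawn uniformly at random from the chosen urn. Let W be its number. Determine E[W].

E[W | urn 1] = (6+10+9+7)/4 = 8.
E[W | urn 2] = (9+2+4)/3 = 5.
E[W | urn 3] = (11+2)/2 = 13/2.
By the law of total expectation,
E[W] = (1/3)·(8) + (1/3)·(5) + (1/3)·(13/2) = 13/2.

13/2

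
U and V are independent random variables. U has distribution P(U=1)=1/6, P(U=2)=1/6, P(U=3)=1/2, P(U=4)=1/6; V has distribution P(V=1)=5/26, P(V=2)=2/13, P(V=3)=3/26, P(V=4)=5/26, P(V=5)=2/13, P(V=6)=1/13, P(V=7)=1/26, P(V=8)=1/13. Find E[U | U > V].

139/44

P(U > V) = 11/39.
Summing U·P(x,y) over outcomes with U > V gives 139/156.
E[U | U > V] = (139/156) / (11/39) = 139/44.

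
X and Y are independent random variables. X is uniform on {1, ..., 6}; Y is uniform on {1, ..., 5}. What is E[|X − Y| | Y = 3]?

P(Y = 3) = 1/5.
Summing |X−Y|·P(x,y) over outcomes with Y = 3 gives 3/10.
E[|X − Y| | Y = 3] = (3/10) / (1/5) = 3/2.

3/2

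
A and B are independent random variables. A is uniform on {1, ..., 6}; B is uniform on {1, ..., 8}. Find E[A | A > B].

14/3

P(A > B) = 5/16.
Summing A·P(x,y) over outcomes with A > B gives 35/24.
E[A | A > B] = (35/24) / (5/16) = 14/3.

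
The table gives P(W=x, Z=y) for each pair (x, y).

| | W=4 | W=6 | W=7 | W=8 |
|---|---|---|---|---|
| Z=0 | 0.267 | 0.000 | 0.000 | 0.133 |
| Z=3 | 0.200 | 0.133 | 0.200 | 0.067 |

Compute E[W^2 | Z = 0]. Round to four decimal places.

P(Z = 0) = 0.400.
Σ W^2·P over the event = 16·(0.267) + 64·(0.133) = 12.784.
E[W^2 | Z = 0] = (12.784) / (0.400) = 31.9600.

31.9600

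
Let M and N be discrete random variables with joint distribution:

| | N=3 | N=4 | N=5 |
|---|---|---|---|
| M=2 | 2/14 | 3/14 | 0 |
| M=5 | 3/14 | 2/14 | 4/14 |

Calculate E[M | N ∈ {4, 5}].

P(N ∈ {4, 5}) = 9/14.
Σ M·P over the event = 2·(3/14) + 5·(2/14) + 5·(4/14) = 18/7.
E[M | N ∈ {4, 5}] = (18/7) / (9/14) = 4.

4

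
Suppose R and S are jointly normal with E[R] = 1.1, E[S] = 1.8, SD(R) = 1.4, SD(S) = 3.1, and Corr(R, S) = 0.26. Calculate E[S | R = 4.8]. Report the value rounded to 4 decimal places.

3.9301

E[S | R=x] = μ_S + ρ(σ_S/σ_R)(x − μ_R) for jointly normal variables.
E[S | R=4.8] = 1.8 + (0.26)·(3.1/1.4)·(4.8 − (1.1)) = 1.8 + (0.57571)·(3.7) = 3.9301.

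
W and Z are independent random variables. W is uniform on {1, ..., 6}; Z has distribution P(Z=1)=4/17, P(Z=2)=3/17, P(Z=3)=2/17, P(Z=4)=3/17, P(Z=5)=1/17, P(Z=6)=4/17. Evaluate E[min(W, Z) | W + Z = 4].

4/3

P(W + Z = 4) = 3/34.
Summing min(W,Z)·P(x,y) over outcomes with W + Z = 4 gives 2/17.
E[min(W, Z) | W + Z = 4] = (2/17) / (3/34) = 4/3.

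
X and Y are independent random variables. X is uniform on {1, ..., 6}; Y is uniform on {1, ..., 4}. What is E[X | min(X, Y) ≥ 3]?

Outcomes with min(X, Y) ≥ 3: (3,3), (3,4), (4,3), (4,4), (5,3), (5,4), (6,3), (6,4), each with probability 1/24.
E[X | min(X, Y) ≥ 3] = (3 + 3 + 4 + 4 + 5 + 5 + 6 + 6) / 8 = 9/2.

9/2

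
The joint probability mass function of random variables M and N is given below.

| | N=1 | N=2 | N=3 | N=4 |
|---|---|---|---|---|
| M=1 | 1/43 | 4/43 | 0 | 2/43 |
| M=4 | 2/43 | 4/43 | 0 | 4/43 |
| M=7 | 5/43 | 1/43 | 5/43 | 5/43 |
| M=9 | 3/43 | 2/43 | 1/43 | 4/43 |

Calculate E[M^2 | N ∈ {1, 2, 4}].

1435/37

P(N ∈ {1, 2, 4}) = 37/43.
Summing M^2·P(M=x,N=y) over the conditioning event gives 1435/43.
E[M^2 | N ∈ {1, 2, 4}] = (1435/43) / (37/43) = 1435/37.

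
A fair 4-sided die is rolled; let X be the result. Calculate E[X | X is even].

3

Given X is even, X is equally likely to be any of {2, 4}.
E[X | X is even] = (2 + 4) / 2 = 3.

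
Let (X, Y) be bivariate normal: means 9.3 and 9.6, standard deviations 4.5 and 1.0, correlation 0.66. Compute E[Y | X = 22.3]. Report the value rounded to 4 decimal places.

11.5067

For a bivariate normal, E[Y | X=x] = μ_Y + ρ·(σ_Y/σ_X)·(x − μ_X).
E[Y | X=22.3] = 9.6 + (0.66)·(1.0/4.5)·(22.3 − (9.3)) = 9.6 + (0.14667)·(13) = 11.5067.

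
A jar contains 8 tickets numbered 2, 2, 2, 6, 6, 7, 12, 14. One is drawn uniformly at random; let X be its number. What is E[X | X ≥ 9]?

13

P(X ≥ 9) = 1/4.
Σ over the event: 12·1/8 + 14·1/8 = 13/4.
E[X | X ≥ 9] = (13/4) / (1/4) = 13.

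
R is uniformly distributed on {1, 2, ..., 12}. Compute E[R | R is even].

Given R is even, R is equally likely to be any of {2, 4, 6, 8, 10, 12}.
E[R | R is even] = (2 + 4 + 6 + 8 + 10 + 12) / 6 = 7.

7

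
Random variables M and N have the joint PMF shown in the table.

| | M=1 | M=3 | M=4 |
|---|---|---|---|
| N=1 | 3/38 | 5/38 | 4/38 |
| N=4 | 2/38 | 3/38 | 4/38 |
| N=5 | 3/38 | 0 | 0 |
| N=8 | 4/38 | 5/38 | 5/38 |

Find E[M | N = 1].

P(N = 1) = 6/19.
Σ M·P over the event = 1·(3/38) + 3·(5/38) + 4·(4/38) = 17/19.
E[M | N = 1] = (17/19) / (6/19) = 17/6.

17/6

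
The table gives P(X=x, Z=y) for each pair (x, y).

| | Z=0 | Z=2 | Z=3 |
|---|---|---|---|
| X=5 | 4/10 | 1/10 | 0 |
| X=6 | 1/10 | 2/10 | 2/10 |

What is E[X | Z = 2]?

17/3

P(Z = 2) = 3/10.
Summing X·P(X=x,Z=y) over the conditioning event gives 17/10.
E[X | Z = 2] = (17/10) / (3/10) = 17/3.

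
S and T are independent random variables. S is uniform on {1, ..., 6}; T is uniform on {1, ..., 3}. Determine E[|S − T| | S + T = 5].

5/3

Outcomes with S + T = 5: (2,3), (3,2), (4,1), each with probability 1/18.
E[|S − T| | S + T = 5] = (1 + 1 + 3) / 3 = 5/3.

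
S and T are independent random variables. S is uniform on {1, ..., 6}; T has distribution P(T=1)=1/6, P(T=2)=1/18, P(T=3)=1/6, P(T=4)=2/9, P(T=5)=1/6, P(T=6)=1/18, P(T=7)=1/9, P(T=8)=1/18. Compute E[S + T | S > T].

P(S > T) = 13/36.
Summing (S+T)·P(x,y) over outcomes with S > T gives 47/18.
E[S + T | S > T] = (47/18) / (13/36) = 94/13.

94/13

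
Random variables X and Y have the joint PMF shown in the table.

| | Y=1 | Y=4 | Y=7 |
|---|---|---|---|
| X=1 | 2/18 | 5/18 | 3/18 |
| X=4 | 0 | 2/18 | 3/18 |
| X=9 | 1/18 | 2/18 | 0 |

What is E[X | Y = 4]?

31/9

P(Y = 4) = 1/2.
Σ X·P over the event = 1·(5/18) + 4·(2/18) + 9·(2/18) = 31/18.
E[X | Y = 4] = (31/18) / (1/2) = 31/9.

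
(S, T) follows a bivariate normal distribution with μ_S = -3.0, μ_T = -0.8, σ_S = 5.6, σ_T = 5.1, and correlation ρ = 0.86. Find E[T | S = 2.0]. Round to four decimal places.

3.1161

E[T | S=x] = μ_T + ρ(σ_T/σ_S)(x − μ_S) for jointly normal variables.
E[T | S=2.0] = -0.8 + (0.86)·(5.1/5.6)·(2.0 − (-3.0)) = -0.8 + (0.78321)·(5) = 3.1161.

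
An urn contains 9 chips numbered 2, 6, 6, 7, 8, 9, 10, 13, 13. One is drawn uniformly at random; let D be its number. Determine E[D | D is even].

32/5

P(D is even) = 5/9.
Σ over the event: 2·1/9 + 6·2/9 + 8·1/9 + 10·1/9 = 32/9.
E[D | D is even] = (32/9) / (5/9) = 32/5.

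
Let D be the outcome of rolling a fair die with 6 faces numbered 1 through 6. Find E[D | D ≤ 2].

Given D ≤ 2, D is equally likely to be any of {1, 2}.
E[D | D ≤ 2] = (1 + 2) / 2 = 3/2.

3/2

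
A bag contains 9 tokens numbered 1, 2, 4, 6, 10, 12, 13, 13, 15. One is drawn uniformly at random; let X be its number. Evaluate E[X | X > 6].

63/5

P(X > 6) = 5/9.
Σ over the event: 10·1/9 + 12·1/9 + 13·2/9 + 15·1/9 = 7.
E[X | X > 6] = (7) / (5/9) = 63/5.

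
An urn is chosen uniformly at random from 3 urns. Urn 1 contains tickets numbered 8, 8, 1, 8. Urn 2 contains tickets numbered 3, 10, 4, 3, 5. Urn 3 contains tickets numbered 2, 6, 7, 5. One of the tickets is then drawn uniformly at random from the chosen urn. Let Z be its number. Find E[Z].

E[Z | urn 1] = (8+8+1+8)/4 = 25/4.
E[Z | urn 2] = (3+10+4+3+5)/5 = 5.
E[Z | urn 3] = (2+6+7+5)/4 = 5.
E[Z] = (1/3)·(25/4) + (1/3)·(5) + (1/3)·(5) = 65/12.

65/12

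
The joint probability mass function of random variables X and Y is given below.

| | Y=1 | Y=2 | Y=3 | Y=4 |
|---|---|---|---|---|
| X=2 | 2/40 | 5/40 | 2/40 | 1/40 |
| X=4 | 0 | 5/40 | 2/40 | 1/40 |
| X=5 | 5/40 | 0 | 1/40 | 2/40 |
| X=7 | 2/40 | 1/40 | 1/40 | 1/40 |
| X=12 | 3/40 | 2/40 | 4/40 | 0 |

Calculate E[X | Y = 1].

P(Y = 1) = 3/10.
Σ X·P over the event = 2·(2/40) + 5·(5/40) + 7·(2/40) + 12·(3/40) = 79/40.
E[X | Y = 1] = (79/40) / (3/10) = 79/12.

79/12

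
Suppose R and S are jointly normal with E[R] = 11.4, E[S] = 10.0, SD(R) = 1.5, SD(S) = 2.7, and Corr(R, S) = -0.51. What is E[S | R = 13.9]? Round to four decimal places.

7.7050

E[S | R=x] = μ_S + ρ(σ_S/σ_R)(x − μ_R) for jointly normal variables.
E[S | R=13.9] = 10.0 + (-0.51)·(2.7/1.5)·(13.9 − (11.4)) = 10.0 + (-0.918)·(2.5) = 7.7050.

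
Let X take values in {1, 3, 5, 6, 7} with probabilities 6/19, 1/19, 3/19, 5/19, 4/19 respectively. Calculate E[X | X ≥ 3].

P(X ≥ 3) = 13/19.
Σ over the event: 3·1/19 + 5·3/19 + 6·5/19 + 7·4/19 = 4.
E[X | X ≥ 3] = (4) / (13/19) = 76/13.

76/13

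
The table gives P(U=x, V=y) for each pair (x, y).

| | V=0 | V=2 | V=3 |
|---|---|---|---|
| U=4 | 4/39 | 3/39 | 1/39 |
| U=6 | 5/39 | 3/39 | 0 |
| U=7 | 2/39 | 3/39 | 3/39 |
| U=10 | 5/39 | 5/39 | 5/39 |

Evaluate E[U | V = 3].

25/3

P(V = 3) = 3/13.
Σ U·P over the event = 4·(1/39) + 7·(3/39) + 10·(5/39) = 25/13.
E[U | V = 3] = (25/13) / (3/13) = 25/3.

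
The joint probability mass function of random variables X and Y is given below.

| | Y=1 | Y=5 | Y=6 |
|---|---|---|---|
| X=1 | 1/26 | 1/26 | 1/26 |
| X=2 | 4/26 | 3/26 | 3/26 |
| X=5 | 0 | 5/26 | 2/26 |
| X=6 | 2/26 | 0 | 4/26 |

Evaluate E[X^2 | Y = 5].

P(Y = 5) = 9/26.
Σ X^2·P over the event = 1·(1/26) + 4·(3/26) + 25·(5/26) = 69/13.
E[X^2 | Y = 5] = (69/13) / (9/26) = 46/3.

46/3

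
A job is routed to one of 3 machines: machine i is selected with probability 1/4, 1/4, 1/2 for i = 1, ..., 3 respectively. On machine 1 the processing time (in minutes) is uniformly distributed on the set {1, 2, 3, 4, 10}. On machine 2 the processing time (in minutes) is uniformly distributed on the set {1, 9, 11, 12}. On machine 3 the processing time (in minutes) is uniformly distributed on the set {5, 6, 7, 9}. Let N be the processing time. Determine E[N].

103/16

E[N | machine 1] = (1+2+3+4+10)/5 = 4.
E[N | machine 2] = (1+9+11+12)/4 = 33/4.
E[N | machine 3] = (5+6+7+9)/4 = 27/4.
By the law of total expectation,
E[N] = (1/4)·(4) + (1/4)·(33/4) + (1/2)·(27/4) = 103/16.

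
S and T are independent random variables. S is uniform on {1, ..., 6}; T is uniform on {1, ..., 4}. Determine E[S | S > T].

P(S > T) = 7/12.
Summing S·P(x,y) over outcomes with S > T gives 8/3.
E[S | S > T] = (8/3) / (7/12) = 32/7.

32/7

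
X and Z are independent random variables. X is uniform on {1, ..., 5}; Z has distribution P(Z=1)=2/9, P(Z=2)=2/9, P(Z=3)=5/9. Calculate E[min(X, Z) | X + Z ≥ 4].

P(X + Z ≥ 4) = 13/15.
Summing min(X,Z)·P(x,y) over outcomes with X + Z ≥ 4 gives 82/45.
E[min(X, Z) | X + Z ≥ 4] = (82/45) / (13/15) = 82/39.

82/39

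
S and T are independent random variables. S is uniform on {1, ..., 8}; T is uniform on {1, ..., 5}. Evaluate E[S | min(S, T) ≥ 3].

P(min(S, T) ≥ 3) = 9/20.
Summing S·P(x,y) over outcomes with min(S, T) ≥ 3 gives 99/40.
E[S | min(S, T) ≥ 3] = (99/40) / (9/20) = 11/2.

11/2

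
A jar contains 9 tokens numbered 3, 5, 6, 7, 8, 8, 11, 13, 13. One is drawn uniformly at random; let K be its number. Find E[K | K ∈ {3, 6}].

9/2

P(K ∈ {3, 6}) = 2/9.
Σ over the event: 3·1/9 + 6·1/9 = 1.
E[K | K ∈ {3, 6}] = (1) / (2/9) = 9/2.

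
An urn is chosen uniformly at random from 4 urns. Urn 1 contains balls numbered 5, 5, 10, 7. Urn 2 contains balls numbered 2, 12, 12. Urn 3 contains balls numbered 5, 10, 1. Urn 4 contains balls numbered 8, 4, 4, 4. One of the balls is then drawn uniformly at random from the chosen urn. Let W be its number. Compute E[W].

E[W | urn 1] = (5+5+10+7)/4 = 27/4.
E[W | urn 2] = (2+12+12)/3 = 26/3.
E[W | urn 3] = (5+10+1)/3 = 16/3.
E[W | urn 4] = (8+4+4+4)/4 = 5.
By the law of total expectation,
E[W] = (1/4)·(27/4) + (1/4)·(26/3) + (1/4)·(16/3) + (1/4)·(5) = 103/16.

103/16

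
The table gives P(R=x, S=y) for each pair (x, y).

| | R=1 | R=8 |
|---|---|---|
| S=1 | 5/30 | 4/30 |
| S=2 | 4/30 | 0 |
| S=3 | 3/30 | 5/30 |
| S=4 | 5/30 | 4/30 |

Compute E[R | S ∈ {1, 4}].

P(S ∈ {1, 4}) = 3/5.
Summing R·P(R=x,S=y) over the conditioning event gives 37/15.
E[R | S ∈ {1, 4}] = (37/15) / (3/5) = 37/9.

37/9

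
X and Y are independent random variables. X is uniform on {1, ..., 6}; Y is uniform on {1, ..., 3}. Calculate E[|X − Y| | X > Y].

P(X > Y) = 2/3.
Summing |X−Y|·P(x,y) over outcomes with X > Y gives 31/18.
E[|X − Y| | X > Y] = (31/18) / (2/3) = 31/12.

31/12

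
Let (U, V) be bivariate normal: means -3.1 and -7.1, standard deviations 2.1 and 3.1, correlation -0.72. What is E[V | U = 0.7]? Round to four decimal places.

-11.1389

For a bivariate normal, E[V | U=x] = μ_V + ρ·(σ_V/σ_U)·(x − μ_U).
E[V | U=0.7] = -7.1 + (-0.72)·(3.1/2.1)·(0.7 − (-3.1)) = -7.1 + (-1.06286)·(3.8) = -11.1389.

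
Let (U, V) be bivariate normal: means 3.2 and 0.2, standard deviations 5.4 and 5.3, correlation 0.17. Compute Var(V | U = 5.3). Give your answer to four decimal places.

27.2782

For a bivariate normal, Var(V | U=x) = σ_V²(1 − ρ²).
Var(V | U=5.3) = (5.3)²·(1 − (0.17)²) = 28.09·0.9711 = 27.2782.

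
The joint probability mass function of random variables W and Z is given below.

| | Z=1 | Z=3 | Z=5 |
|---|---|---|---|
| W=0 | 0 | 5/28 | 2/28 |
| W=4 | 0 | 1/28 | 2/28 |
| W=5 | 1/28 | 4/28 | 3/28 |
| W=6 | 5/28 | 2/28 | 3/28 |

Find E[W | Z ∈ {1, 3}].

P(Z ∈ {1, 3}) = 9/14.
Σ W·P over the event = 0·(5/28) + 4·(1/28) + 5·(1/28) + 5·(4/28) + 6·(5/28) + 6·(2/28) = 71/28.
E[W | Z ∈ {1, 3}] = (71/28) / (9/14) = 71/18.

71/18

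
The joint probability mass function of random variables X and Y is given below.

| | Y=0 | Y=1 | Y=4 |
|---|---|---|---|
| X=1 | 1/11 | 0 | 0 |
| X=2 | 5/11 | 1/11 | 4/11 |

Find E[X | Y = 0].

P(Y = 0) = 6/11.
Σ X·P over the event = 1·(1/11) + 2·(5/11) = 1.
E[X | Y = 0] = (1) / (6/11) = 11/6.

11/6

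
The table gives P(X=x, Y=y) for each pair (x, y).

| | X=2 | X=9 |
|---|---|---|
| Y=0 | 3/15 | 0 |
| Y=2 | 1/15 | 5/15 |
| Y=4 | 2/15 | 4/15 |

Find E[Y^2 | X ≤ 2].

6

P(X ≤ 2) = 2/5.
Σ Y^2·P over the event = 0·(3/15) + 4·(1/15) + 16·(2/15) = 12/5.
E[Y^2 | X ≤ 2] = (12/5) / (2/5) = 6.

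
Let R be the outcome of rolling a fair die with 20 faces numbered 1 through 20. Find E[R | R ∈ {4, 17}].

P(R ∈ {4, 17}) = 1/10.
Σ over the event: 4·1/20 + 17·1/20 = 21/20.
E[R | R ∈ {4, 17}] = (21/20) / (1/10) = 21/2.

21/2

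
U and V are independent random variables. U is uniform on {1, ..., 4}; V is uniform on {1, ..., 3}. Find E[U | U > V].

Outcomes with U > V: (2,1), (3,1), (3,2), (4,1), (4,2), (4,3), each with probability 1/12.
E[U | U > V] = (2 + 3 + 3 + 4 + 4 + 4) / 6 = 10/3.

10/3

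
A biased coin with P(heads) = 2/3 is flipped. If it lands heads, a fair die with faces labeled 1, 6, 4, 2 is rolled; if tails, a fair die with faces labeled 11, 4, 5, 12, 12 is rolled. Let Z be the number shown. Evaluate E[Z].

E[Z | heads] = (1+6+4+2)/4 = 13/4.
E[Z | tails] = (11+4+5+12+12)/5 = 44/5.
By the law of total expectation,
E[Z] = (2/3)·(13/4) + (1/3)·(44/5) = 51/10.

51/10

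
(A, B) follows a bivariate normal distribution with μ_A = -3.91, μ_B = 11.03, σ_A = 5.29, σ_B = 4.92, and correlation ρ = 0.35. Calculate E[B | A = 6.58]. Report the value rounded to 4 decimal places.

14.4447

The regression of B on A has slope ρ·σ_B/σ_A and passes through (μ_A, μ_B).
E[B | A=6.58] = 11.03 + (0.35)·(4.92/5.29)·(6.58 − (-3.91)) = 11.03 + (0.32552)·(10.49) = 14.4447.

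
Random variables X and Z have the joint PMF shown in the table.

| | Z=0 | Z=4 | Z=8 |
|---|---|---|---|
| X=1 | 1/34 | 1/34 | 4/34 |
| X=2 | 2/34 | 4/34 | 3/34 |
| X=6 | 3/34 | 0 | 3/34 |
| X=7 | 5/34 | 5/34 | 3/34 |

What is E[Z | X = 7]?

44/13

P(X = 7) = 13/34.
Σ Z·P over the event = 0·(5/34) + 4·(5/34) + 8·(3/34) = 22/17.
E[Z | X = 7] = (22/17) / (13/34) = 44/13.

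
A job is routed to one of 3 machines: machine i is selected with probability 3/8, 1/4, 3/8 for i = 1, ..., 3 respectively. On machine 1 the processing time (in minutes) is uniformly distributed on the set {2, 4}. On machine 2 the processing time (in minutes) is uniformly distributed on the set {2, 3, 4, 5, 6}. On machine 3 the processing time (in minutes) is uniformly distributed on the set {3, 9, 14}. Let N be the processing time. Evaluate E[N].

E[N | machine 1] = (2+4)/2 = 3.
E[N | machine 2] = (2+3+4+5+6)/5 = 4.
E[N | machine 3] = (3+9+14)/3 = 26/3.
E[N] = (3/8)·(3) + (1/4)·(4) + (3/8)·(26/3) = 43/8.

43/8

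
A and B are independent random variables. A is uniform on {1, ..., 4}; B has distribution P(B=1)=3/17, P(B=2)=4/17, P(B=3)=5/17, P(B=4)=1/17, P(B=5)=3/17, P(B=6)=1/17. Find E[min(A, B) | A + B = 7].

P(A + B = 7) = 5/34.
Summing min(A,B)·P(x,y) over outcomes with A + B = 7 gives 25/68.
E[min(A, B) | A + B = 7] = (25/68) / (5/34) = 5/2.

5/2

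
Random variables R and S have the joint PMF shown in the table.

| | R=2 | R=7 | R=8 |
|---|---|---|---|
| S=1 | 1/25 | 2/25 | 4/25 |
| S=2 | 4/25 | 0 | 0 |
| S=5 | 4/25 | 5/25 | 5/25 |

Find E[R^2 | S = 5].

P(S = 5) = 14/25.
Σ R^2·P over the event = 4·(4/25) + 49·(5/25) + 64·(5/25) = 581/25.
E[R^2 | S = 5] = (581/25) / (14/25) = 83/2.

83/2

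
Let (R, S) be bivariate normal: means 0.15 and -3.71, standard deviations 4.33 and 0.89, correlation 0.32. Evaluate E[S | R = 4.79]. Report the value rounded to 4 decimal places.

-3.4048

E[S | R=x] = μ_S + ρ(σ_S/σ_R)(x − μ_R) for jointly normal variables.
E[S | R=4.79] = -3.71 + (0.32)·(0.89/4.33)·(4.79 − (0.15)) = -3.71 + (0.065774)·(4.64) = -3.4048.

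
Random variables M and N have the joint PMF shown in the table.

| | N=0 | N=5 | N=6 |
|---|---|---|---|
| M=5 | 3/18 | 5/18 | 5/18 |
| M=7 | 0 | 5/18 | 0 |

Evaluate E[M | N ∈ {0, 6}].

5

P(N ∈ {0, 6}) = 4/9.
Σ M·P over the event = 5·(3/18) + 5·(5/18) = 20/9.
E[M | N ∈ {0, 6}] = (20/9) / (4/9) = 5.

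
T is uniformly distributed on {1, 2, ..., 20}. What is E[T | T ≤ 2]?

Given T ≤ 2, T is equally likely to be any of {1, 2}.
E[T | T ≤ 2] = (1 + 2) / 2 = 3/2.

3/2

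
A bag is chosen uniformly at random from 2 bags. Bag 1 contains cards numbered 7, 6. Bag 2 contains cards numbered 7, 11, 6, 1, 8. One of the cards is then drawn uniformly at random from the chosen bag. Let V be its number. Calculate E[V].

131/20

E[V | bag 1] = (7+6)/2 = 13/2.
E[V | bag 2] = (7+11+6+1+8)/5 = 33/5.
By the law of total expectation,
E[V] = (1/2)·(13/2) + (1/2)·(33/5) = 131/20.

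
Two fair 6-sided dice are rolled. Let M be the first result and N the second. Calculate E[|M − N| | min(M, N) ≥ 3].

5/4

P(min(M, N) ≥ 3) = 4/9.
Summing |M−N|·P(x,y) over outcomes with min(M, N) ≥ 3 gives 5/9.
E[|M − N| | min(M, N) ≥ 3] = (5/9) / (4/9) = 5/4.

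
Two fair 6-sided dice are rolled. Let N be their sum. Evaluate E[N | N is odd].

7

P(N is odd) = 1/2.
Σ over the event: 3·1/18 + 5·1/9 + 7·1/6 + 9·1/9 + 11·1/18 = 7/2.
E[N | N is odd] = (7/2) / (1/2) = 7.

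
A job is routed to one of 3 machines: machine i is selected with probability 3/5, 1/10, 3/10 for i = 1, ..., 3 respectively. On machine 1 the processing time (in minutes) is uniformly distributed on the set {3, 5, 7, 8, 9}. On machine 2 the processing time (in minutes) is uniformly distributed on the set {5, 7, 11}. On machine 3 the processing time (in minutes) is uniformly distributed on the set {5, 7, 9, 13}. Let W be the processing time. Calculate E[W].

E[W | machine 1] = (3+5+7+8+9)/5 = 32/5.
E[W | machine 2] = (5+7+11)/3 = 23/3.
E[W | machine 3] = (5+7+9+13)/4 = 17/2.
E[W] = (3/5)·(32/5) + (1/10)·(23/3) + (3/10)·(17/2) = 2147/300.

2147/300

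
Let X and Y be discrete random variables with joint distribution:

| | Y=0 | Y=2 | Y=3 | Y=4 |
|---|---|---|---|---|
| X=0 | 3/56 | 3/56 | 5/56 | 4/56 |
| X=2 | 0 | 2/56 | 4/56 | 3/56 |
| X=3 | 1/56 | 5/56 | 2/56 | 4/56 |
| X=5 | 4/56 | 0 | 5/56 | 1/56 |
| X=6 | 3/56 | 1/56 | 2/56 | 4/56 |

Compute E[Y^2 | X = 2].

P(X = 2) = 9/56.
Σ Y^2·P over the event = 4·(2/56) + 9·(4/56) + 16·(3/56) = 23/14.
E[Y^2 | X = 2] = (23/14) / (9/56) = 92/9.

92/9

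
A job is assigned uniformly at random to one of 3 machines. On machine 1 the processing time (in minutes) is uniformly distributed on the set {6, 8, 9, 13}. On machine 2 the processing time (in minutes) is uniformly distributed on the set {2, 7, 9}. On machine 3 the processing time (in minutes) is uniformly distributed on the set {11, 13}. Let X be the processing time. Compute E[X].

9

E[X | machine 1] = (6+8+9+13)/4 = 9.
E[X | machine 2] = (2+7+9)/3 = 6.
E[X | machine 3] = (11+13)/2 = 12.
E[X] = (1/3)·(9) + (1/3)·(6) + (1/3)·(12) = 9.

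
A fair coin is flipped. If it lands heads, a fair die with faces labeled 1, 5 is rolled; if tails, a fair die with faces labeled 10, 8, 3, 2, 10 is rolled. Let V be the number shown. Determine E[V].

24/5

E[V | heads] = (1+5)/2 = 3.
E[V | tails] = (10+8+3+2+10)/5 = 33/5.
By the law of total expectation,
E[V] = (1/2)·(3) + (1/2)·(33/5) = 24/5.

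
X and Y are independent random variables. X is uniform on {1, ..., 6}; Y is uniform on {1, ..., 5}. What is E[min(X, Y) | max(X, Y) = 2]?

4/3

Outcomes with max(X, Y) = 2: (1,2), (2,1), (2,2), each with probability 1/30.
E[min(X, Y) | max(X, Y) = 2] = (1 + 1 + 2) / 3 = 4/3.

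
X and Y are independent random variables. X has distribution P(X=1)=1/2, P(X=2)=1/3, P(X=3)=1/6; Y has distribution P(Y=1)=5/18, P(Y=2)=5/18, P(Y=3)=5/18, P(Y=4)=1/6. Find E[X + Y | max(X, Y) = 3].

37/8

P(max(X, Y) = 3) = 10/27.
Summing (X+Y)·P(x,y) over outcomes with max(X, Y) = 3 gives 185/108.
E[X + Y | max(X, Y) = 3] = (185/108) / (10/27) = 37/8.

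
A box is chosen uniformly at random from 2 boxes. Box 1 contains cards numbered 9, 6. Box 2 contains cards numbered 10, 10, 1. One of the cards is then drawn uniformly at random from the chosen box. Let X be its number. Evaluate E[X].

E[X | box 1] = (9+6)/2 = 15/2.
E[X | box 2] = (10+10+1)/3 = 7.
By the law of total expectation,
E[X] = (1/2)·(15/2) + (1/2)·(7) = 29/4.

29/4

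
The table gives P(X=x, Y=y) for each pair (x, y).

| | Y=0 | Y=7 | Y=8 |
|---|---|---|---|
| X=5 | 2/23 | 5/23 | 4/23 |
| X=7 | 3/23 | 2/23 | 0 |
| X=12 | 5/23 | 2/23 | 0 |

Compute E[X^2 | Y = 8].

25

P(Y = 8) = 4/23.
Σ X^2·P over the event = 25·(4/23) = 100/23.
E[X^2 | Y = 8] = (100/23) / (4/23) = 25.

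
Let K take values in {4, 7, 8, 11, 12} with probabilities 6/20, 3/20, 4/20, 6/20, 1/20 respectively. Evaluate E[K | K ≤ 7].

5

P(K ≤ 7) = 9/20.
Σ over the event: 4·3/10 + 7·3/20 = 9/4.
E[K | K ≤ 7] = (9/4) / (9/20) = 5.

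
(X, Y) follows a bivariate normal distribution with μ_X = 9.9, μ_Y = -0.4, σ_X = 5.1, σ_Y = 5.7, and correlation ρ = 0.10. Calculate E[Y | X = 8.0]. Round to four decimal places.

-0.6124

E[Y | X=x] = μ_Y + ρ(σ_Y/σ_X)(x − μ_X) for jointly normal variables.
E[Y | X=8.0] = -0.4 + (0.10)·(5.7/5.1)·(8.0 − (9.9)) = -0.4 + (0.111765)·(-1.9) = -0.6124.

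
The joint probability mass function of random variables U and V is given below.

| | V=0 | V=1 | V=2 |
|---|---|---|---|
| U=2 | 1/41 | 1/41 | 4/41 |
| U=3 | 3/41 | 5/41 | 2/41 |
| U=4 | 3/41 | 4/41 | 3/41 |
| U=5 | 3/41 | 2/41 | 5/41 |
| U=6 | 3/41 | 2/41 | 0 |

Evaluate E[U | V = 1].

P(V = 1) = 14/41.
Σ U·P over the event = 2·(1/41) + 3·(5/41) + 4·(4/41) + 5·(2/41) + 6·(2/41) = 55/41.
E[U | V = 1] = (55/41) / (14/41) = 55/14.

55/14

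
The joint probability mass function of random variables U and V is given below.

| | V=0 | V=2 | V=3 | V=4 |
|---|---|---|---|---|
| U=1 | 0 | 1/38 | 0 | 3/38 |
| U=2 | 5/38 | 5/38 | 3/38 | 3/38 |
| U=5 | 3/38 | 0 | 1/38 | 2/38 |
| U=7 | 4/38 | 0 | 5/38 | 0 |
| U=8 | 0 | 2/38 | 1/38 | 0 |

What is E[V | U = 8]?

P(U = 8) = 3/38.
Summing V·P(U=x,V=y) over the conditioning event gives 7/38.
E[V | U = 8] = (7/38) / (3/38) = 7/3.

7/3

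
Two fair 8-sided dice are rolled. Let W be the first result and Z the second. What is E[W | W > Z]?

P(W > Z) = 7/16.
Summing W·P(x,y) over outcomes with W > Z gives 21/8.
E[W | W > Z] = (21/8) / (7/16) = 6.

6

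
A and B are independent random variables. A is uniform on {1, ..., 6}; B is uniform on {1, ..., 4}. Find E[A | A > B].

32/7

P(A > B) = 7/12.
Summing A·P(x,y) over outcomes with A > B gives 8/3.
E[A | A > B] = (8/3) / (7/12) = 32/7.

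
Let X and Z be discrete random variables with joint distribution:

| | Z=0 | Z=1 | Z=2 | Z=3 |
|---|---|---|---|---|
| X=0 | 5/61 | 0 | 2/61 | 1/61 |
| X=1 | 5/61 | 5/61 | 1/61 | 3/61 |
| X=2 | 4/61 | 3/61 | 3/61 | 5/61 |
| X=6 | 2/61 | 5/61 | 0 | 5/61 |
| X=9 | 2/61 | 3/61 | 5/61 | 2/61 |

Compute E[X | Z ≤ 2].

163/45

P(Z ≤ 2) = 45/61.
Summing X·P(X=x,Z=y) over the conditioning event gives 163/61.
E[X | Z ≤ 2] = (163/61) / (45/61) = 163/45.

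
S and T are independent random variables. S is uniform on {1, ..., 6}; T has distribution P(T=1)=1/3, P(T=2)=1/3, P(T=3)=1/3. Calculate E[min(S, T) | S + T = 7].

P(S + T = 7) = 1/6.
Summing min(S,T)·P(x,y) over outcomes with S + T = 7 gives 1/3.
E[min(S, T) | S + T = 7] = (1/3) / (1/6) = 2.

2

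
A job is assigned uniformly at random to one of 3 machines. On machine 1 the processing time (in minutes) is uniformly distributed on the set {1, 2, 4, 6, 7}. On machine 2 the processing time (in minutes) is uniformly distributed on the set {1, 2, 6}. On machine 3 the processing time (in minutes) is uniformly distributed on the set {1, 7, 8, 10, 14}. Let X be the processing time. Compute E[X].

E[X | machine 1] = (1+2+4+6+7)/5 = 4.
E[X | machine 2] = (1+2+6)/3 = 3.
E[X | machine 3] = (1+7+8+10+14)/5 = 8.
E[X] = (1/3)·(4) + (1/3)·(3) + (1/3)·(8) = 5.

5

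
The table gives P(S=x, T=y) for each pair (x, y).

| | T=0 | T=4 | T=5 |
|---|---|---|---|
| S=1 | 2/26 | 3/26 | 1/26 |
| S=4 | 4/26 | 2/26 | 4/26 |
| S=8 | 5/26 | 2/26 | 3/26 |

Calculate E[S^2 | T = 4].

163/7

P(T = 4) = 7/26.
Σ S^2·P over the event = 1·(3/26) + 16·(2/26) + 64·(2/26) = 163/26.
E[S^2 | T = 4] = (163/26) / (7/26) = 163/7.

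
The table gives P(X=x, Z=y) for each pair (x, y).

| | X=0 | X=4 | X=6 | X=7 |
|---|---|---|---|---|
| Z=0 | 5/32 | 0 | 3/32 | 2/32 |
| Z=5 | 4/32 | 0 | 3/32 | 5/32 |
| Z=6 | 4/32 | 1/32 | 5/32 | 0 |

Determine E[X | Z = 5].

P(Z = 5) = 3/8.
Σ X·P over the event = 0·(4/32) + 6·(3/32) + 7·(5/32) = 53/32.
E[X | Z = 5] = (53/32) / (3/8) = 53/12.

53/12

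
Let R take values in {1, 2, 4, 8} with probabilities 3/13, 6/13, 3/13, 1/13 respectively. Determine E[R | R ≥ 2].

P(R ≥ 2) = 10/13.
Σ over the event: 2·6/13 + 4·3/13 + 8·1/13 = 32/13.
E[R | R ≥ 2] = (32/13) / (10/13) = 16/5.

16/5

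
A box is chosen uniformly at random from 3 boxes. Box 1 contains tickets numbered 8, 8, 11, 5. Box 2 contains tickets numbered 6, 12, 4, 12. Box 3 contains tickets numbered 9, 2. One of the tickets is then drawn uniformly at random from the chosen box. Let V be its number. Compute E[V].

E[V | box 1] = (8+8+11+5)/4 = 8.
E[V | box 2] = (6+12+4+12)/4 = 17/2.
E[V | box 3] = (9+2)/2 = 11/2.
E[V] = (1/3)·(8) + (1/3)·(17/2) + (1/3)·(11/2) = 22/3.

22/3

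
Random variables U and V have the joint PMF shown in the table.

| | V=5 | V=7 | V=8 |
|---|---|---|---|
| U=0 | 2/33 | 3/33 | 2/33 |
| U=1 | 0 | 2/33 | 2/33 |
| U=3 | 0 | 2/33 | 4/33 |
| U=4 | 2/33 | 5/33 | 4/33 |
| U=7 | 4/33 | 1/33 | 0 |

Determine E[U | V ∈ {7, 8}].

13/5

P(V ∈ {7, 8}) = 25/33.
Summing U·P(U=x,V=y) over the conditioning event gives 65/33.
E[U | V ∈ {7, 8}] = (65/33) / (25/33) = 13/5.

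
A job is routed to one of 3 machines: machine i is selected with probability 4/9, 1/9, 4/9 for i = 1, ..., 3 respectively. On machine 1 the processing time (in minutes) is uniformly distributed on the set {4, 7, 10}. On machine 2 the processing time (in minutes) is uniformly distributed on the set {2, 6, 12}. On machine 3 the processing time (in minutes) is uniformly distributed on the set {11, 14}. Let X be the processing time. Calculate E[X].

254/27

E[X | machine 1] = (4+7+10)/3 = 7.
E[X | machine 2] = (2+6+12)/3 = 20/3.
E[X | machine 3] = (11+14)/2 = 25/2.
E[X] = (4/9)·(7) + (1/9)·(20/3) + (4/9)·(25/2) = 254/27.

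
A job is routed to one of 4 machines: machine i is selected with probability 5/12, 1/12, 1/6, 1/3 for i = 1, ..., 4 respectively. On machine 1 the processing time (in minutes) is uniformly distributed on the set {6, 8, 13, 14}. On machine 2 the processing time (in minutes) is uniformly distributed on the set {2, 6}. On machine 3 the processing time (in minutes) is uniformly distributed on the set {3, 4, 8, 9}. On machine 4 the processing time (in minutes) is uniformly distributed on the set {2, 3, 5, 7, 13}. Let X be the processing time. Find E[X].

E[X | machine 1] = (6+8+13+14)/4 = 41/4.
E[X | machine 2] = (2+6)/2 = 4.
E[X | machine 3] = (3+4+8+9)/4 = 6.
E[X | machine 4] = (2+3+5+7+13)/5 = 6.
By the law of total expectation,
E[X] = (5/12)·(41/4) + (1/12)·(4) + (1/6)·(6) + (1/3)·(6) = 365/48.

365/48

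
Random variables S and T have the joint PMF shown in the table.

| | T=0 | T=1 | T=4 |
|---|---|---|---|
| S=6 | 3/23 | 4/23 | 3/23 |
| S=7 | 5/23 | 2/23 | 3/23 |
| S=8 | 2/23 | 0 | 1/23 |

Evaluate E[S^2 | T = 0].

481/10

P(T = 0) = 10/23.
Σ S^2·P over the event = 36·(3/23) + 49·(5/23) + 64·(2/23) = 481/23.
E[S^2 | T = 0] = (481/23) / (10/23) = 481/10.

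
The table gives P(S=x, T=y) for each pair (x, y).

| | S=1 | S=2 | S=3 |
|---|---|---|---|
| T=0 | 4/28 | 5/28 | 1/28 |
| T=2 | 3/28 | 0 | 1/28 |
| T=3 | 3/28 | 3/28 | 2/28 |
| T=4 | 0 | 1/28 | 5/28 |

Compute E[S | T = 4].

17/6

P(T = 4) = 3/14.
Σ S·P over the event = 2·(1/28) + 3·(5/28) = 17/28.
E[S | T = 4] = (17/28) / (3/14) = 17/6.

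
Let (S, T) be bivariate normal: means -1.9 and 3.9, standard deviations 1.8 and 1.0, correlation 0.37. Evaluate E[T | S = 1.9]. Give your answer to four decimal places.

4.6811

For a bivariate normal, E[T | S=x] = μ_T + ρ·(σ_T/σ_S)·(x − μ_S).
E[T | S=1.9] = 3.9 + (0.37)·(1.0/1.8)·(1.9 − (-1.9)) = 3.9 + (0.20556)·(3.8) = 4.6811.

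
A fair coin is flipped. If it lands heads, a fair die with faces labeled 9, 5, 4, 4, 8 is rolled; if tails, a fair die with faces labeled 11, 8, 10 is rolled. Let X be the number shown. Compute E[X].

E[X | heads] = (9+5+4+4+8)/5 = 6.
E[X | tails] = (11+8+10)/3 = 29/3.
By the law of total expectation,
E[X] = (1/2)·(6) + (1/2)·(29/3) = 47/6.

47/6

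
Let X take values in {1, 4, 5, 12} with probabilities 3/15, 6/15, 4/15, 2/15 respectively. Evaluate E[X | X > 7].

P(X > 7) = 2/15.
Σ over the event: 12·2/15 = 8/5.
E[X | X > 7] = (8/5) / (2/15) = 12.

12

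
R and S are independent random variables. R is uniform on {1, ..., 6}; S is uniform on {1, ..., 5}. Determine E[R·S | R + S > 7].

39/2

Outcomes with R + S > 7: (3,5), (4,4), (4,5), (5,3), (5,4), (5,5), (6,2), (6,3), (6,4), (6,5), each with probability 1/30.
E[R·S | R + S > 7] = (15 + 16 + 20 + 15 + 20 + 25 + 12 + 18 + 24 + 30) / 10 = 39/2.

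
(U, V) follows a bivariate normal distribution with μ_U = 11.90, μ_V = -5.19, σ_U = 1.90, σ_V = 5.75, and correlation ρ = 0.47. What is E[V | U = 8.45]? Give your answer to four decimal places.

For a bivariate normal, E[V | U=x] = μ_V + ρ·(σ_V/σ_U)·(x − μ_U).
E[V | U=8.45] = -5.19 + (0.47)·(5.75/1.90)·(8.45 − (11.90)) = -5.19 + (1.42237)·(-3.45) = -10.0972.

-10.0972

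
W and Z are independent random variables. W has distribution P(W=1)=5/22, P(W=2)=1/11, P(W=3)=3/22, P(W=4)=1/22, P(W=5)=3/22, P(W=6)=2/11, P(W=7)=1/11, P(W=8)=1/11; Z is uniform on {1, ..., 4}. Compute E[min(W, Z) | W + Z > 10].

P(W + Z > 10) = 3/44.
Summing min(W,Z)·P(x,y) over outcomes with W + Z > 10 gives 1/4.
E[min(W, Z) | W + Z > 10] = (1/4) / (3/44) = 11/3.

11/3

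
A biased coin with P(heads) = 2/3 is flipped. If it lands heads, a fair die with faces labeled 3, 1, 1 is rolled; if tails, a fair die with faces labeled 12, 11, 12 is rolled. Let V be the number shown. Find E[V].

5

E[V | heads] = (3+1+1)/3 = 5/3.
E[V | tails] = (12+11+12)/3 = 35/3.
E[V] = (2/3)·(5/3) + (1/3)·(35/3) = 5.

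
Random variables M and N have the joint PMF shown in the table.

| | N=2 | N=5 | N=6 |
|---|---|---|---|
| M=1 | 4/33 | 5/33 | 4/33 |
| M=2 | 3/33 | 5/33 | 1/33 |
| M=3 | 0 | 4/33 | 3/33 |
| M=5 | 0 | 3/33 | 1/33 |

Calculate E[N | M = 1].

P(M = 1) = 13/33.
Σ N·P over the event = 2·(4/33) + 5·(5/33) + 6·(4/33) = 19/11.
E[N | M = 1] = (19/11) / (13/33) = 57/13.

57/13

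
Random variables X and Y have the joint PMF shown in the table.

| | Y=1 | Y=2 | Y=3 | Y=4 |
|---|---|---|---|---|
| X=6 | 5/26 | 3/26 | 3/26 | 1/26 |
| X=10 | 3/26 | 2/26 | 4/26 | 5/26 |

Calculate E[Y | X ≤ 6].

2

P(X ≤ 6) = 6/13.
Σ Y·P over the event = 1·(5/26) + 2·(3/26) + 3·(3/26) + 4·(1/26) = 12/13.
E[Y | X ≤ 6] = (12/13) / (6/13) = 2.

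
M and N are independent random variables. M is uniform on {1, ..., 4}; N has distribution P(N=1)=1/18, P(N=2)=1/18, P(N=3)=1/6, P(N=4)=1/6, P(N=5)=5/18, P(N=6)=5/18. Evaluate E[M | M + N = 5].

2

P(M + N = 5) = 1/9.
Summing M·P(x,y) over outcomes with M + N = 5 gives 2/9.
E[M | M + N = 5] = (2/9) / (1/9) = 2.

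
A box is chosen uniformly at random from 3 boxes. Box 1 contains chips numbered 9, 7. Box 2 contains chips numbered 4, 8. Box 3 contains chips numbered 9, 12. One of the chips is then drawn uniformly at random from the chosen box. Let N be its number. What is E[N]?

49/6

E[N | box 1] = (9+7)/2 = 8.
E[N | box 2] = (4+8)/2 = 6.
E[N | box 3] = (9+12)/2 = 21/2.
E[N] = (1/3)·(8) + (1/3)·(6) + (1/3)·(21/2) = 49/6.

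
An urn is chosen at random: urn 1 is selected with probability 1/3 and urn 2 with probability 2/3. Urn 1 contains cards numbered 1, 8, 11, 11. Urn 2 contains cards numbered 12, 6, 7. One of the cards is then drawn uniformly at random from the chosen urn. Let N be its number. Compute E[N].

E[N | urn 1] = (1+8+11+11)/4 = 31/4.
E[N | urn 2] = (12+6+7)/3 = 25/3.
E[N] = (1/3)·(31/4) + (2/3)·(25/3) = 293/36.

293/36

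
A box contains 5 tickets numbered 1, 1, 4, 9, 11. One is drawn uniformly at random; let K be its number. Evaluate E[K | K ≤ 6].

P(K ≤ 6) = 3/5.
Σ over the event: 1·2/5 + 4·1/5 = 6/5.
E[K | K ≤ 6] = (6/5) / (3/5) = 2.

2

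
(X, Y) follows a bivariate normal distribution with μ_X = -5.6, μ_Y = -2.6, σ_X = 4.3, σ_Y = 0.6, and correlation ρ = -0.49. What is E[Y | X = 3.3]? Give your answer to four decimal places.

-3.2085

E[Y | X=x] = μ_Y + ρ(σ_Y/σ_X)(x − μ_X) for jointly normal variables.
E[Y | X=3.3] = -2.6 + (-0.49)·(0.6/4.3)·(3.3 − (-5.6)) = -2.6 + (-0.068372)·(8.9) = -3.2085.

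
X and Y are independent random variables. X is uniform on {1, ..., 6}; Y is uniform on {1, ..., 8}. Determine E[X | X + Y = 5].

P(X + Y = 5) = 1/12.
Summing X·P(x,y) over outcomes with X + Y = 5 gives 5/24.
E[X | X + Y = 5] = (5/24) / (1/12) = 5/2.

5/2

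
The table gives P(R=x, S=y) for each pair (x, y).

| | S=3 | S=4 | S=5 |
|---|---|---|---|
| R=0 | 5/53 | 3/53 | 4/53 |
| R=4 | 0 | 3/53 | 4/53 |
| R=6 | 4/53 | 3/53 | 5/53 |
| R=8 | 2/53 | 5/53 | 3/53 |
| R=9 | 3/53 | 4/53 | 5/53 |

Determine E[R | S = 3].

67/14

P(S = 3) = 14/53.
Σ R·P over the event = 0·(5/53) + 6·(4/53) + 8·(2/53) + 9·(3/53) = 67/53.
E[R | S = 3] = (67/53) / (14/53) = 67/14.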